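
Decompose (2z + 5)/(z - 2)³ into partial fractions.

(2z + 5) = α(z - 2)² + β(z - 2) + γ. At z = 2: γ = 2·2 + 5 = 9. Coefficients: α = 0, β = 2
Result: 2/(z - 2)² + 9/(z - 2)³


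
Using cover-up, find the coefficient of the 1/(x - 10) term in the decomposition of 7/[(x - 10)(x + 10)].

Cover (x - 10), set x=10: 7/((x + 10) at x=10) = 7/(20) = 7/20


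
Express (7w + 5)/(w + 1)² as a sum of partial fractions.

(7w + 5) = A(w + 1) + B. At w = -1: B = 7·(-1) + 5 = -2. Coeff of w: A = 7
Result: 7/(w + 1) - 2/(w + 1)²


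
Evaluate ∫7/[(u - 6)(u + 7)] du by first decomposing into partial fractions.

Decompose: 7/[(u - 6)(u + 7)] = (7/13)/(u - 6) - (7/13)/(u + 7). Integrate each term: (7/13) ln|(u - 6)| - (7/13) ln|(u + 7)| + C


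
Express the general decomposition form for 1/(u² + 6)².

Repeated quadratic factor: (αu + β)/(u² + 6) + (γu + δ)/(u² + 6)²


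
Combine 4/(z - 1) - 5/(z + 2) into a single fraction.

Common denominator (z - 1)(z + 2). Numerator: 4(z + 2) - 5(z - 1) = (4z + 8) - (5z - 5) = -z + 13
Result: (-z + 13)/[(z - 1)(z + 2)]


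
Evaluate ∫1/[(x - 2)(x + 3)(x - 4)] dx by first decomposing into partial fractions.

Cover-up: A = -1/10, B = 1/35, C = 1/14. Decomposition: (-1/10)/(x - 2) + (1/35)/(x + 3) + (1/14)/(x - 4). Integrate each term: (-1/10) ln|(x - 2)| + (1/35) ln|(x + 3)| + (1/14) ln|(x - 4)| + C


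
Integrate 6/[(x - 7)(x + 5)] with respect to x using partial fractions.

Decompose: 6/[(x - 7)(x + 5)] = (1/2)/(x - 7) - (1/2)/(x + 5). Integrate each term: (1/2) ln|(x - 7)| - (1/2) ln|(x + 5)| + C


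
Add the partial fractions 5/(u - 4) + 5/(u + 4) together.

Common denominator (u - 4)(u + 4). Numerator: 5(u + 4) + 5(u - 4) = (5u + 20) + (5u - 20) = 10u
Result: (10u)/[(u - 4)(u + 4)]


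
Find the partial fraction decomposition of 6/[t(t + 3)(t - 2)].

Using cover-up method: A = -1, B = 2/5, C = 3/5
Result: -1/t + (2/5)/(t + 3) + (3/5)/(t - 2)


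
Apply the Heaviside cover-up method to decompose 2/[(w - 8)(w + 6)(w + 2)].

Cover (w - 8), w=8: A = 2/[(8 + 6)(8 + 2)] = 1/70. Cover (w + 6), w=-6: B = 2/[(-6 - 8)(-6 + 2)] = 1/28. Cover (w + 2), w=-2: C = 2/[(-2 - 8)(-2 + 6)] = -1/20.
Result: (1/70)/(w - 8) + (1/28)/(w + 6) - (1/20)/(w + 2)


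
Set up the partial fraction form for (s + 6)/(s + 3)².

Repeated linear factor: α/(s + 3) + β/(s + 3)²


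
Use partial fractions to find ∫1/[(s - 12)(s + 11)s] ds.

Cover-up: α = 1/276, β = 1/253, γ = -1/132. Decomposition: (1/276)/(s - 12) + (1/253)/(s + 11) - (1/132)/s. Integrate each term: (1/276) ln|(s - 12)| + (1/253) ln|(s + 11)| - (1/132) ln|s| + C


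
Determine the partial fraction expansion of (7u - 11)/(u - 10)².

(7u - 11) = α(u - 10) + β. At u = 10: β = 7·10 - 11 = 59. Coeff of u: α = 7
Result: 7/(u - 10) + 59/(u - 10)²


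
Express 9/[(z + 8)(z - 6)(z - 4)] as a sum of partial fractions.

Using cover-up method: A = 3/56, B = 9/28, C = -3/8
Result: (3/56)/(z + 8) + (9/28)/(z - 6) - (3/8)/(z - 4)


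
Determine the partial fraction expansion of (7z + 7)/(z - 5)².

(7z + 7) = A(z - 5) + B. At z = 5: B = 7·5 + 7 = 42. Coeff of z: A = 7
Result: 7/(z - 5) + 42/(z - 5)²


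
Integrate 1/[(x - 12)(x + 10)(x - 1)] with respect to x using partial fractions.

Cover-up: A = 1/242, B = 1/242, C = -1/121. Decomposition: (1/242)/(x - 12) + (1/242)/(x + 10) - (1/121)/(x - 1). Integrate each term: (1/242) ln|(x - 12)| + (1/242) ln|(x + 10)| - (1/121) ln|(x - 1)| + C


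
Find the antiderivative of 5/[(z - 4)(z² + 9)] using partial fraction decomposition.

Cover-up at z=4: A = 5/(4²+9) = 1/5. Coeff matching: B = -1/5, C = -4/5. Decomposition: (1/5)/(z - 4) - ((1/5)z + 4/5)/(z² + 9). Integrate: linear → ln, quadratic → (1/2)ln + arctan: (1/5) ln|(z - 4)| - (1/10) ln(z² + 9) - (4/15) arctan(z/3) + C


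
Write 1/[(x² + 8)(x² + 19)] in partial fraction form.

Coefficient matching gives P = R = 0, Q = 1/(19-8) = 1/11, S = -Q = -1/11
Result: (1/11)/(x² + 8) - (1/11)/(x² + 19)


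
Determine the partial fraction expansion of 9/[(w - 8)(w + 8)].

9/(w - 8)(w + 8) = A/(w - 8) + B/(w + 8). A = 9/(8 + 8) = 9/16, B = 9/(-8 - 8) = -9/16
Result: (9/16)/(w - 8) - (9/16)/(w + 8)


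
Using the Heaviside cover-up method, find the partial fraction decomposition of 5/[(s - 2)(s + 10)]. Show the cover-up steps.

Cover (s - 2): set s=2, get α = 5/(2 + 10) = 5/12. Cover (s + 10): set s=-10, get β = 5/(-10 - 2) = -5/12.
Result: (5/12)/(s - 2) - (5/12)/(s + 10)


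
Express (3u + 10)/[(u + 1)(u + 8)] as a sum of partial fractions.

At u=-1: A = (3·(-1) + 10)/(-1 + 8) = 1. At u=-8: B = (3·(-8) + 10)/(-8 + 1) = 2
Result: 1/(u + 1) + 2/(u + 8)


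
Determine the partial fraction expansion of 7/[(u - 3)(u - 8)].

7/(u - 3)(u - 8) = α/(u - 3) + β/(u - 8). α = 7/(3 - 8) = -7/5, β = 7/(8 - 3) = 7/5
Result: (-7/5)/(u - 3) + (7/5)/(u - 8)


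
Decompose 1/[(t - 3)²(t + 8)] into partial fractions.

Cover-up at t=-8: C = 1/(-8 - 3)² = 1/121. Cover-up at t=3: B = 1/(3 + 8) = 1/11. Comparing t² coeff: A = -C = -1/121
Result: (-1/121)/(t - 3) + (1/11)/(t - 3)² + (1/121)/(t + 8)


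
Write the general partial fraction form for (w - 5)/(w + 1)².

Repeated linear factor: A/(w + 1) + B/(w + 1)²


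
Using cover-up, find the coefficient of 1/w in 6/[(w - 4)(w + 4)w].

Cover w, set w=0: 6/[(0 - 4)(0 + 4)] = -3/8


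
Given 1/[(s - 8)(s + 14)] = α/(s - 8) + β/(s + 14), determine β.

Cover-up at s = -14: β = 1/(-14 - 8) = -1/22


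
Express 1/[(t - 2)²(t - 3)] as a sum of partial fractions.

Cover-up at t=3: C = 1/(3 - 2)² = 1. Cover-up at t=2: B = 1/(2 - 3) = -1. Comparing t² coeff: A = -C = -1
Result: -1/(t - 2) - 1/(t - 2)² + 1/(t - 3)


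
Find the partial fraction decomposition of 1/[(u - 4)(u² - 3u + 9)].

Cover-up at u = 4: α = 1/(4² - 3·4 + 9) = 1/13. Then β = -α = -1/13, γ = -α·(-3 + 4) = -1/13
Result: (1/13)/(u - 4) - ((1/13)u + 1/13)/(u² - 3u + 9)


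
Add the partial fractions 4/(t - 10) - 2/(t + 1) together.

Common denominator (t - 10)(t + 1). Numerator: 4(t + 1) - 2(t - 10) = (4t + 4) - (2t - 20) = 2t + 24
Result: (2t + 24)/[(t - 10)(t + 1)]


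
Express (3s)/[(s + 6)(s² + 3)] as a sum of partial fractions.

At s=-6: α = (3·(-6) + 0)/((-6)² + 3) = -6/13. β = -α = 6/13, γ = 3 - (-6)·α = 3/13
Result: (-6/13)/(s + 6) + ((6/13)s + 3/13)/(s² + 3)


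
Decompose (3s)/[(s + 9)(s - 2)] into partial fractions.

At s=-9: α = (3·(-9) + 0)/(-9 - 2) = 27/11. At s=2: β = (3·2 + 0)/(2 + 9) = 6/11
Result: (27/11)/(s + 9) + (6/11)/(s - 2)


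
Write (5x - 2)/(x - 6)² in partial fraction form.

(5x - 2) = P(x - 6) + Q. At x = 6: Q = 5·6 - 2 = 28. Coeff of x: P = 5
Result: 5/(x - 6) + 28/(x - 6)²


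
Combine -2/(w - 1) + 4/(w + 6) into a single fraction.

Common denominator (w - 1)(w + 6). Numerator: -2(w + 6) + 4(w - 1) = (-2w - 12) + (4w - 4) = 2w - 16
Result: (2w - 16)/[(w - 1)(w + 6)]


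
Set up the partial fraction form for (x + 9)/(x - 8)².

Repeated linear factor: α/(x - 8) + β/(x - 8)²


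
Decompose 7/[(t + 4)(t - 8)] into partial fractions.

7/(t + 4)(t - 8) = P/(t + 4) + Q/(t - 8). P = 7/(-4 - 8) = -7/12, Q = 7/(8 + 4) = 7/12
Result: (-7/12)/(t + 4) + (7/12)/(t - 8)


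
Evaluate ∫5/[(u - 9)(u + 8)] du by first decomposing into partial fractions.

Decompose: 5/[(u - 9)(u + 8)] = (5/17)/(u - 9) - (5/17)/(u + 8). Integrate each term: (5/17) ln|(u - 9)| - (5/17) ln|(u + 8)| + C


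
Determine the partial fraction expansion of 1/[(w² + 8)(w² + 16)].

Coefficient matching gives α = γ = 0, β = 1/(16-8) = 1/8, δ = -β = -1/8
Result: (1/8)/(w² + 8) - (1/8)/(w² + 16)


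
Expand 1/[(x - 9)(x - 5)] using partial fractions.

1/(x - 9)(x - 5) = α/(x - 9) + β/(x - 5). α = 1/(9 - 5) = 1/4, β = 1/(5 - 9) = -1/4
Result: (1/4)/(x - 9) - (1/4)/(x - 5)


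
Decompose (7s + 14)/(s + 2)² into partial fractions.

(7s + 14) = α(s + 2) + β. At s = -2: β = 7·(-2) + 14 = 0. Coeff of s: α = 7
Result: 7/(s + 2)


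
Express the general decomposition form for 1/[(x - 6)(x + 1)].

Distinct linear factors: α/(x - 6) + β/(x + 1)


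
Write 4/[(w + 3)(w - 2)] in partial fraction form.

4/(w + 3)(w - 2) = P/(w + 3) + Q/(w - 2). P = 4/(-3 - 2) = -4/5, Q = 4/(2 + 3) = 4/5
Result: (-4/5)/(w + 3) + (4/5)/(w - 2)


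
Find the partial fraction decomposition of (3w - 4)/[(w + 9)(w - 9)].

At w=-9: P = (3·(-9) - 4)/(-9 - 9) = 31/18. At w=9: Q = (3·9 - 4)/(9 + 9) = 23/18
Result: (31/18)/(w + 9) + (23/18)/(w - 9)


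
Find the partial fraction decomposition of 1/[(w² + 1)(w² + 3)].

Coefficient matching gives P = R = 0, Q = 1/(3-1) = 1/2, S = -Q = -1/2
Result: (1/2)/(w² + 1) - (1/2)/(w² + 3)


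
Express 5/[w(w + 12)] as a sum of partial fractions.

5/w(w + 12) = α/w + β/(w + 12). α = 5/(0 + 12) = 5/12, β = 5/(-12 - 0) = -5/12
Result: (5/12)/w - (5/12)/(w + 12)


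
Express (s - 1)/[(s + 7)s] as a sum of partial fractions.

At s=-7: P = (1·(-7) - 1)/(-7 - 0) = 8/7. At s=0: Q = (1·0 - 1)/(0 + 7) = -1/7
Result: (8/7)/(s + 7) - (1/7)/s


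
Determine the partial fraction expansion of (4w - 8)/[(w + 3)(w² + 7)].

At w=-3: α = (4·(-3) - 8)/((-3)² + 7) = -5/4. β = -α = 5/4, γ = 4 - (-3)·α = 1/4
Result: (-5/4)/(w + 3) + ((5/4)w + 1/4)/(w² + 7)


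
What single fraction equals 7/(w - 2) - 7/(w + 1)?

Common denominator (w - 2)(w + 1). Numerator: 7(w + 1) - 7(w - 2) = (7w + 7) - (7w - 14) = 21
Result: (21)/[(w - 2)(w + 1)]


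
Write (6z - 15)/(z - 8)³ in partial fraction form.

(6z - 15) = A(z - 8)² + B(z - 8) + C. At z = 8: C = 6·8 - 15 = 33. Coefficients: A = 0, B = 6
Result: 6/(z - 8)² + 33/(z - 8)³


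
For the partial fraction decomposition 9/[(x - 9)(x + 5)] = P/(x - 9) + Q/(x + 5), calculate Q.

Cover-up at x = -5: Q = 9/(-5 - 9) = -9/14


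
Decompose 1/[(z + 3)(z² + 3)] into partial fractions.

Cover-up at z = -3: A = 1/((-3)² + 3) = 1/12. Then B = -A = -1/12, C = -A·(0 - 3) = 1/4
Result: (1/12)/(z + 3) - ((1/12)z - 1/4)/(z² + 3)


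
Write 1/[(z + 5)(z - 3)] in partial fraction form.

1/(z + 5)(z - 3) = P/(z + 5) + Q/(z - 3). P = 1/(-5 - 3) = -1/8, Q = 1/(3 + 5) = 1/8
Result: (-1/8)/(z + 5) + (1/8)/(z - 3)


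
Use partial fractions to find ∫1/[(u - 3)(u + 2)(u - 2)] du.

Cover-up: P = 1/5, Q = 1/20, R = -1/4. Decomposition: (1/5)/(u - 3) + (1/20)/(u + 2) - (1/4)/(u - 2). Integrate each term: (1/5) ln|(u - 3)| + (1/20) ln|(u + 2)| - (1/4) ln|(u - 2)| + C


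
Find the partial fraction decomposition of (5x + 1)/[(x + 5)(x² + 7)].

At x=-5: P = (5·(-5) + 1)/((-5)² + 7) = -3/4. Q = -P = 3/4, R = 5 - (-5)·P = 5/4
Result: (-3/4)/(x + 5) + ((3/4)x + 5/4)/(x² + 7)


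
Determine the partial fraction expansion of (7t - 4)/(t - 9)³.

(7t - 4) = P(t - 9)² + Q(t - 9) + R. At t = 9: R = 7·9 - 4 = 59. Coefficients: P = 0, Q = 7
Result: 7/(t - 9)² + 59/(t - 9)³


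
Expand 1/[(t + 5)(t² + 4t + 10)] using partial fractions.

Cover-up at t = -5: P = 1/((-5)² + 4·(-5) + 10) = 1/15. Then Q = -P = -1/15, R = -P·(4 - 5) = 1/15
Result: (1/15)/(t + 5) - ((1/15)t - 1/15)/(t² + 4t + 10)


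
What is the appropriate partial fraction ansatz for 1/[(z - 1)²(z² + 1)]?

Repeated linear + quadratic: A/(z - 1) + B/(z - 1)² + (Cz + D)/(z² + 1)


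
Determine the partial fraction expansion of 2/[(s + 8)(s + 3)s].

Using cover-up method: A = 1/20, B = -2/15, C = 1/12
Result: (1/20)/(s + 8) - (2/15)/(s + 3) + (1/12)/s


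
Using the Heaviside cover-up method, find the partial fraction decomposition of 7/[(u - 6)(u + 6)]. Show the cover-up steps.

Cover (u - 6): set u=6, get A = 7/(6 + 6) = 7/12. Cover (u + 6): set u=-6, get B = 7/(-6 - 6) = -7/12.
Result: (7/12)/(u - 6) - (7/12)/(u + 6)


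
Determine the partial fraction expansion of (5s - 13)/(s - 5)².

(5s - 13) = α(s - 5) + β. At s = 5: β = 5·5 - 13 = 12. Coeff of s: α = 5
Result: 5/(s - 5) + 12/(s - 5)²


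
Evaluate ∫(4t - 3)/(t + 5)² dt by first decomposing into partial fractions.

Decompose: A = 4, B = 4·(-5) - 3 = -23, so (4t - 3)/(t + 5)² = 4/(t + 5) - 23/(t + 5)². Integrate: ∫ A/(t + 5) dt = 4 ln|(t + 5)|; ∫ B/(t + 5)² dt = 23/(t + 5). Sum: 4 ln|(t + 5)| + 23/(t + 5) + C


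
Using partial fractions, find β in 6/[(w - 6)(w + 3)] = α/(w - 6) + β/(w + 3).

Cover-up at w = -3: β = 6/(-3 - 6) = -6/9 = -2/3


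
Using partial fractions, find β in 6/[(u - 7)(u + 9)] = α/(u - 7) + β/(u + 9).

Cover-up at u = -9: β = 6/(-9 - 7) = -6/16 = -3/8


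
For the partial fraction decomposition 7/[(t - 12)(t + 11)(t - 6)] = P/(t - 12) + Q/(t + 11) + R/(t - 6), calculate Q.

Cover-up at t = -11: Q = 7/[(-11 - 12)(-11 - 6)] = 7/[(-23)(-17)] = 7/391


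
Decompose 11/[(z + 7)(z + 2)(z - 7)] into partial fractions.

Using cover-up method: α = 11/70, β = -11/45, γ = 11/126
Result: (11/70)/(z + 7) - (11/45)/(z + 2) + (11/126)/(z - 7)


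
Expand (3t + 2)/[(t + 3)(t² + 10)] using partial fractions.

At t=-3: P = (3·(-3) + 2)/((-3)² + 10) = -7/19. Q = -P = 7/19, R = 3 - (-3)·P = 36/19
Result: (-7/19)/(t + 3) + ((7/19)t + 36/19)/(t² + 10)


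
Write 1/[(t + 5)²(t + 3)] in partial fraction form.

Cover-up at t=-3: C = 1/(-3 + 5)² = 1/4. Cover-up at t=-5: B = 1/(-5 + 3) = -1/2. Comparing t² coeff: A = -C = -1/4
Result: (-1/4)/(t + 5) - (1/2)/(t + 5)² + (1/4)/(t + 3)


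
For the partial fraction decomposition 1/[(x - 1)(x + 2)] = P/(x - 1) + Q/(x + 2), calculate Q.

Cover-up at x = -2: Q = 1/(-2 - 1) = -1/3


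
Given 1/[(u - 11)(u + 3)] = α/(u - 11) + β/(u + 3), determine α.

Cover-up at u = 11: α = 1/(11 + 3) = 1/14


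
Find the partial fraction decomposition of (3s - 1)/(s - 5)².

(3s - 1) = α(s - 5) + β. At s = 5: β = 3·5 - 1 = 14. Coeff of s: α = 3
Result: 3/(s - 5) + 14/(s - 5)²


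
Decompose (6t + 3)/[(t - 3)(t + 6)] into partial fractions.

At t=3: P = (6·3 + 3)/(3 + 6) = 7/3. At t=-6: Q = (6·(-6) + 3)/(-6 - 3) = 11/3
Result: (7/3)/(t - 3) + (11/3)/(t + 6)


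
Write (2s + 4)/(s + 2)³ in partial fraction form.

(2s + 4) = A(s + 2)² + B(s + 2) + C. At s = -2: C = 2·(-2) + 4 = 0. Coefficients: A = 0, B = 2
Result: 2/(s + 2)²


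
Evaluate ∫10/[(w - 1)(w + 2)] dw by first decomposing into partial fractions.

Decompose: 10/[(w - 1)(w + 2)] = (10/3)/(w - 1) - (10/3)/(w + 2). Integrate each term: (10/3) ln|(w - 1)| - (10/3) ln|(w + 2)| + C


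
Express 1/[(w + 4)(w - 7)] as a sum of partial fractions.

1/(w + 4)(w - 7) = P/(w + 4) + Q/(w - 7). P = 1/(-4 - 7) = -1/11, Q = 1/(7 + 4) = 1/11
Result: (-1/11)/(w + 4) + (1/11)/(w - 7)


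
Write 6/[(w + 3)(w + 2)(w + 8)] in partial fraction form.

Using cover-up method: P = -6/5, Q = 1, R = 1/5
Result: (-6/5)/(w + 3) + 1/(w + 2) + (1/5)/(w + 8)


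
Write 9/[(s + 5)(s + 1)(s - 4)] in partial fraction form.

Using cover-up method: P = 1/4, Q = -9/20, R = 1/5
Result: (1/4)/(s + 5) - (9/20)/(s + 1) + (1/5)/(s - 4)


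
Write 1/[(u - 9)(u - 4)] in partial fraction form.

1/(u - 9)(u - 4) = P/(u - 9) + Q/(u - 4). P = 1/(9 - 4) = 1/5, Q = 1/(4 - 9) = -1/5
Result: (1/5)/(u - 9) - (1/5)/(u - 4)


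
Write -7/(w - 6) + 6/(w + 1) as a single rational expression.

Common denominator (w - 6)(w + 1). Numerator: -7(w + 1) + 6(w - 6) = (-7w - 7) + (6w - 36) = -w - 43
Result: (-w - 43)/[(w - 6)(w + 1)]


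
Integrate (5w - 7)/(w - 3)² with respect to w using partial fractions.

Decompose: α = 5, β = 5·3 - 7 = 8, so (5w - 7)/(w - 3)² = 5/(w - 3) + 8/(w - 3)². Integrate: ∫ α/(w - 3) dw = 5 ln|(w - 3)|; ∫ β/(w - 3)² dw = -8/(w - 3). Sum: 5 ln|(w - 3)| - 8/(w - 3) + C


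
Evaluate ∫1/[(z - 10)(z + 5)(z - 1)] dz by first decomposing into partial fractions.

Cover-up: α = 1/135, β = 1/90, γ = -1/54. Decomposition: (1/135)/(z - 10) + (1/90)/(z + 5) - (1/54)/(z - 1). Integrate each term: (1/135) ln|(z - 10)| + (1/90) ln|(z + 5)| - (1/54) ln|(z - 1)| + C


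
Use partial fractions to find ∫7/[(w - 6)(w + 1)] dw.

Decompose: 7/[(w - 6)(w + 1)] = 1/(w - 6) - 1/(w + 1). Integrate each term: ln|(w - 6)| - ln|(w + 1)| + C


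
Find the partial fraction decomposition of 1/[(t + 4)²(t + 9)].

Cover-up at t=-9: γ = 1/(-9 + 4)² = 1/25. Cover-up at t=-4: β = 1/(-4 + 9) = 1/5. Comparing t² coeff: α = -γ = -1/25
Result: (-1/25)/(t + 4) + (1/5)/(t + 4)² + (1/25)/(t + 9)


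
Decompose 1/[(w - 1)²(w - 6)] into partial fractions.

Cover-up at w=6: R = 1/(6 - 1)² = 1/25. Cover-up at w=1: Q = 1/(1 - 6) = -1/5. Comparing w² coeff: P = -R = -1/25
Result: (-1/25)/(w - 1) - (1/5)/(w - 1)² + (1/25)/(w - 6)


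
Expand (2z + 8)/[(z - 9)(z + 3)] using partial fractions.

At z=9: A = (2·9 + 8)/(9 + 3) = 13/6. At z=-3: B = (2·(-3) + 8)/(-3 - 9) = -1/6
Result: (13/6)/(z - 9) - (1/6)/(z + 3)


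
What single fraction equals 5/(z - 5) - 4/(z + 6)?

Common denominator (z - 5)(z + 6). Numerator: 5(z + 6) - 4(z - 5) = (5z + 30) - (4z - 20) = z + 50
Result: (z + 50)/[(z - 5)(z + 6)]


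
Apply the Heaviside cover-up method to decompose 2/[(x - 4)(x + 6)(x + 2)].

Cover (x - 4), x=4: α = 2/[(4 + 6)(4 + 2)] = 1/30. Cover (x + 6), x=-6: β = 2/[(-6 - 4)(-6 + 2)] = 1/20. Cover (x + 2), x=-2: γ = 2/[(-2 - 4)(-2 + 6)] = -1/12.
Result: (1/30)/(x - 4) + (1/20)/(x + 6) - (1/12)/(x + 2)


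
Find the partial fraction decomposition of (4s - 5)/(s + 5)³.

(4s - 5) = P(s + 5)² + Q(s + 5) + R. At s = -5: R = 4·(-5) - 5 = -25. Coefficients: P = 0, Q = 4
Result: 4/(s + 5)² - 25/(s + 5)³


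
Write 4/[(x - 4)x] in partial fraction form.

4/(x - 4)x = A/(x - 4) + B/x. A = 4/(4 - 0) = 1, B = 4/(0 - 4) = -1
Result: 1/(x - 4) - 1/x


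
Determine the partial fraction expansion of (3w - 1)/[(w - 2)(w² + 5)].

At w=2: A = (3·2 - 1)/(2² + 5) = 5/9. B = -A = -5/9, C = 3 - 2·A = 17/9
Result: (5/9)/(w - 2) - ((5/9)w - 17/9)/(w² + 5)


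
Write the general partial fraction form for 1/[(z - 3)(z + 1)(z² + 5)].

Two linear + quadratic: P/(z - 3) + Q/(z + 1) + (Rz + S)/(z² + 5)


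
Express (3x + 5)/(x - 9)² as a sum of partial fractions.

(3x + 5) = P(x - 9) + Q. At x = 9: Q = 3·9 + 5 = 32. Coeff of x: P = 3
Result: 3/(x - 9) + 32/(x - 9)²


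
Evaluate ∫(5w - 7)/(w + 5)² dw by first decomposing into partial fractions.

Decompose: α = 5, β = 5·(-5) - 7 = -32, so (5w - 7)/(w + 5)² = 5/(w + 5) - 32/(w + 5)². Integrate: ∫ α/(w + 5) dw = 5 ln|(w + 5)|; ∫ β/(w + 5)² dw = 32/(w + 5). Sum: 5 ln|(w + 5)| + 32/(w + 5) + C


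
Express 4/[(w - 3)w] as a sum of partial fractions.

4/(w - 3)w = α/(w - 3) + β/w. α = 4/(3 - 0) = 4/3, β = 4/(0 - 3) = -4/3
Result: (4/3)/(w - 3) - (4/3)/w


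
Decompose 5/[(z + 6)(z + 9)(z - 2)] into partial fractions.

Using cover-up method: P = -5/24, Q = 5/33, R = 5/88
Result: (-5/24)/(z + 6) + (5/33)/(z + 9) + (5/88)/(z - 2)


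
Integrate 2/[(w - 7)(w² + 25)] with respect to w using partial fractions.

Cover-up at w=7: α = 2/(7²+25) = 1/37. Coeff matching: β = -1/37, γ = -7/37. Decomposition: (1/37)/(w - 7) - ((1/37)w + 7/37)/(w² + 25). Integrate: linear → ln, quadratic → (1/2)ln + arctan: (1/37) ln|(w - 7)| - (1/74) ln(w² + 25) - (7/185) arctan(w/5) + C


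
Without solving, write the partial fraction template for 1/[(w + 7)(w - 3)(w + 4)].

Three distinct linear factors: A/(w + 7) + B/(w - 3) + C/(w + 4)


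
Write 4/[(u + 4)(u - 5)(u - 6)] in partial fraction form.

Using cover-up method: P = 2/45, Q = -4/9, R = 2/5
Result: (2/45)/(u + 4) - (4/9)/(u - 5) + (2/5)/(u - 6)


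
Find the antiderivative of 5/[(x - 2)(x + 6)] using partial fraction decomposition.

Decompose: 5/[(x - 2)(x + 6)] = (5/8)/(x - 2) - (5/8)/(x + 6). Integrate each term: (5/8) ln|(x - 2)| - (5/8) ln|(x + 6)| + C


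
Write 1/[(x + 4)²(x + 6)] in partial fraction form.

Cover-up at x=-6: γ = 1/(-6 + 4)² = 1/4. Cover-up at x=-4: β = 1/(-4 + 6) = 1/2. Comparing x² coeff: α = -γ = -1/4
Result: (-1/4)/(x + 4) + (1/2)/(x + 4)² + (1/4)/(x + 6)


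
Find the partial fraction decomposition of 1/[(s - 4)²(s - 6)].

Cover-up at s=6: γ = 1/(6 - 4)² = 1/4. Cover-up at s=4: β = 1/(4 - 6) = -1/2. Comparing s² coeff: α = -γ = -1/4
Result: (-1/4)/(s - 4) - (1/2)/(s - 4)² + (1/4)/(s - 6)


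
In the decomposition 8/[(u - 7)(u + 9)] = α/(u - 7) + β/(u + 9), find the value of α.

Cover-up at u = 7: α = 8/(7 + 9) = 8/16 = 1/2


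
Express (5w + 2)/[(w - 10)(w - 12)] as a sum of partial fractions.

At w=10: α = (5·10 + 2)/(10 - 12) = -26. At w=12: β = (5·12 + 2)/(12 - 10) = 31
Result: -26/(w - 10) + 31/(w - 12)


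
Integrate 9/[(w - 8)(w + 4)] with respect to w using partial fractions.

Decompose: 9/[(w - 8)(w + 4)] = (3/4)/(w - 8) - (3/4)/(w + 4). Integrate each term: (3/4) ln|(w - 8)| - (3/4) ln|(w + 4)| + C


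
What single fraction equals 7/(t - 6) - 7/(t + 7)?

Common denominator (t - 6)(t + 7). Numerator: 7(t + 7) - 7(t - 6) = (7t + 49) - (7t - 42) = 91
Result: (91)/[(t - 6)(t + 7)]


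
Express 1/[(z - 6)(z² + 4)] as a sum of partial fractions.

Cover-up at z = 6: P = 1/(6² + 4) = 1/40. Then Q = -P = -1/40, R = -P·(0 + 6) = -3/20
Result: (1/40)/(z - 6) - ((1/40)z + 3/20)/(z² + 4)


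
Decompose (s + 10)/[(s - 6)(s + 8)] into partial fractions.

At s=6: α = (1·6 + 10)/(6 + 8) = 8/7. At s=-8: β = (1·(-8) + 10)/(-8 - 6) = -1/7
Result: (8/7)/(s - 6) - (1/7)/(s + 8)


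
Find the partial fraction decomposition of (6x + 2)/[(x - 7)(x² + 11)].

At x=7: α = (6·7 + 2)/(7² + 11) = 11/15. β = -α = -11/15, γ = 6 - 7·α = 13/15
Result: (11/15)/(x - 7) - ((11/15)x - 13/15)/(x² + 11)


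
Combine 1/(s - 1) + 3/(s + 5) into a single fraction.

Common denominator (s - 1)(s + 5). Numerator: 1(s + 5) + 3(s - 1) = (s + 5) + (3s - 3) = 4s + 2
Result: (4s + 2)/[(s - 1)(s + 5)]


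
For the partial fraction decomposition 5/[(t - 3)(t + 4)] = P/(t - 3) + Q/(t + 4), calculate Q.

Cover-up at t = -4: Q = 5/(-4 - 3) = -5/7


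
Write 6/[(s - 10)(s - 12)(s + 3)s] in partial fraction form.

Using Heaviside cover-up: (-3/130)/(s - 10) + (1/60)/(s - 12) - (2/195)/(s + 3) + (1/60)/s


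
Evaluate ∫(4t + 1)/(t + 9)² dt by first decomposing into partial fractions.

Decompose: α = 4, β = 4·(-9) + 1 = -35, so (4t + 1)/(t + 9)² = 4/(t + 9) - 35/(t + 9)². Integrate: ∫ α/(t + 9) dt = 4 ln|(t + 9)|; ∫ β/(t + 9)² dt = 35/(t + 9). Sum: 4 ln|(t + 9)| + 35/(t + 9) + C


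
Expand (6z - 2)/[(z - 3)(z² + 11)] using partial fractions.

At z=3: A = (6·3 - 2)/(3² + 11) = 4/5. B = -A = -4/5, C = 6 - 3·A = 18/5
Result: (4/5)/(z - 3) - ((4/5)z - 18/5)/(z² + 11)


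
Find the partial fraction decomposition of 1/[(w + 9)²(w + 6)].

Cover-up at w=-6: γ = 1/(-6 + 9)² = 1/9. Cover-up at w=-9: β = 1/(-9 + 6) = -1/3. Comparing w² coeff: α = -γ = -1/9
Result: (-1/9)/(w + 9) - (1/3)/(w + 9)² + (1/9)/(w + 6)


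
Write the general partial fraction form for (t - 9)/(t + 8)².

Repeated linear factor: A/(t + 8) + B/(t + 8)²


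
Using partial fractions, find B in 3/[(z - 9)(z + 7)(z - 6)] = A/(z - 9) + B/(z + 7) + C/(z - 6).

Cover-up at z = -7: B = 3/[(-7 - 9)(-7 - 6)] = 3/[(-16)(-13)] = 3/208


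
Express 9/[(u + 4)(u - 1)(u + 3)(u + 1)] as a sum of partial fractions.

Using Heaviside cover-up: (-3/5)/(u + 4) + (9/40)/(u - 1) + (9/8)/(u + 3) - (3/4)/(u + 1)


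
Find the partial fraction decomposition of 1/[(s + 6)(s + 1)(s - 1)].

Using cover-up method: α = 1/35, β = -1/10, γ = 1/14
Result: (1/35)/(s + 6) - (1/10)/(s + 1) + (1/14)/(s - 1)


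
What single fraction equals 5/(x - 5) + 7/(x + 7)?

Common denominator (x - 5)(x + 7). Numerator: 5(x + 7) + 7(x - 5) = (5x + 35) + (7x - 35) = 12x
Result: (12x)/[(x - 5)(x + 7)]


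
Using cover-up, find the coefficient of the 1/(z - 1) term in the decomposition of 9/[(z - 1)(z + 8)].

Cover (z - 1), set z=1: 9/((z + 8) at z=1) = 9/(9) = 1


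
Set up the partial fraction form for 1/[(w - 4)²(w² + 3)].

Repeated linear + quadratic: P/(w - 4) + Q/(w - 4)² + (Rw + S)/(w² + 3)


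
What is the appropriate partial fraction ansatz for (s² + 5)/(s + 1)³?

Repeated linear factor (power 3): α/(s + 1) + β/(s + 1)² + γ/(s + 1)³


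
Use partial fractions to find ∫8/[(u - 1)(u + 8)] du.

Decompose: 8/[(u - 1)(u + 8)] = (8/9)/(u - 1) - (8/9)/(u + 8). Integrate each term: (8/9) ln|(u - 1)| - (8/9) ln|(u + 8)| + C


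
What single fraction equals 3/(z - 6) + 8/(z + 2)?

Common denominator (z - 6)(z + 2). Numerator: 3(z + 2) + 8(z - 6) = (3z + 6) + (8z - 48) = 11z - 42
Result: (11z - 42)/[(z - 6)(z + 2)]


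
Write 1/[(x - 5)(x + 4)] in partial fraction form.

1/(x - 5)(x + 4) = α/(x - 5) + β/(x + 4). α = 1/(5 + 4) = 1/9, β = 1/(-4 - 5) = -1/9
Result: (1/9)/(x - 5) - (1/9)/(x + 4)


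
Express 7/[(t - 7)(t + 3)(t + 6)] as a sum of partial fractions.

Using cover-up method: α = 7/130, β = -7/30, γ = 7/39
Result: (7/130)/(t - 7) - (7/30)/(t + 3) + (7/39)/(t + 6)


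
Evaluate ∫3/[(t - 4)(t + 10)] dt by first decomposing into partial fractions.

Decompose: 3/[(t - 4)(t + 10)] = (3/14)/(t - 4) - (3/14)/(t + 10). Integrate each term: (3/14) ln|(t - 4)| - (3/14) ln|(t + 10)| + C


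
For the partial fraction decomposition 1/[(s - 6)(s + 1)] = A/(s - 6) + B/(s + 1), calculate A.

Cover-up at s = 6: A = 1/(6 + 1) = 1/7


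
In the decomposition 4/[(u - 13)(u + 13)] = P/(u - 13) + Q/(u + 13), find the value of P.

Cover-up at u = 13: P = 4/(13 + 13) = 4/26 = 2/13


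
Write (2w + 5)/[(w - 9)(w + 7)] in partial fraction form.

At w=9: α = (2·9 + 5)/(9 + 7) = 23/16. At w=-7: β = (2·(-7) + 5)/(-7 - 9) = 9/16
Result: (23/16)/(w - 9) + (9/16)/(w + 7)


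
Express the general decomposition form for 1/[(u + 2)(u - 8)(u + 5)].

Three distinct linear factors: P/(u + 2) + Q/(u - 8) + R/(u + 5)


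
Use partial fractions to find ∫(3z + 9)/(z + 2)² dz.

Decompose: A = 3, B = 3·(-2) + 9 = 3, so (3z + 9)/(z + 2)² = 3/(z + 2) + 3/(z + 2)². Integrate: ∫ A/(z + 2) dz = 3 ln|(z + 2)|; ∫ B/(z + 2)² dz = -3/(z + 2). Sum: 3 ln|(z + 2)| - 3/(z + 2) + C


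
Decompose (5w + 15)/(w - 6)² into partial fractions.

(5w + 15) = A(w - 6) + B. At w = 6: B = 5·6 + 15 = 45. Coeff of w: A = 5
Result: 5/(w - 6) + 45/(w - 6)²


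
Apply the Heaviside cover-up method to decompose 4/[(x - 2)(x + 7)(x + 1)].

Cover (x - 2), x=2: α = 4/[(2 + 7)(2 + 1)] = 4/27. Cover (x + 7), x=-7: β = 4/[(-7 - 2)(-7 + 1)] = 2/27. Cover (x + 1), x=-1: γ = 4/[(-1 - 2)(-1 + 7)] = -2/9.
Result: (4/27)/(x - 2) + (2/27)/(x + 7) - (2/9)/(x + 1)


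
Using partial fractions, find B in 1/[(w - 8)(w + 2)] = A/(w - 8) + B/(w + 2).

Cover-up at w = -2: B = 1/(-2 - 8) = -1/10


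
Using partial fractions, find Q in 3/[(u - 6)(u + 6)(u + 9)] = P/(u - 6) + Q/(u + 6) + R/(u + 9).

Cover-up at u = -6: Q = 3/[(-6 - 6)(-6 + 9)] = 3/[(-12)(3)] = -3/36 = -1/12


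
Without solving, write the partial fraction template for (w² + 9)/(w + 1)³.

Repeated linear factor (power 3): α/(w + 1) + β/(w + 1)² + γ/(w + 1)³


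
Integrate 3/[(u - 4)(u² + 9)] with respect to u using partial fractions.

Cover-up at u=4: A = 3/(4²+9) = 3/25. Coeff matching: B = -3/25, C = -12/25. Decomposition: (3/25)/(u - 4) - ((3/25)u + 12/25)/(u² + 9). Integrate: linear → ln, quadratic → (1/2)ln + arctan: (3/25) ln|(u - 4)| - (3/50) ln(u² + 9) - (4/25) arctan(u/3) + C


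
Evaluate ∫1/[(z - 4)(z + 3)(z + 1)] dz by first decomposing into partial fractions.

Cover-up: P = 1/35, Q = 1/14, R = -1/10. Decomposition: (1/35)/(z - 4) + (1/14)/(z + 3) - (1/10)/(z + 1). Integrate each term: (1/35) ln|(z - 4)| + (1/14) ln|(z + 3)| - (1/10) ln|(z + 1)| + C


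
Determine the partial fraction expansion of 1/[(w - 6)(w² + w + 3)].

Cover-up at w = 6: A = 1/(6² + 1·6 + 3) = 1/45. Then B = -A = -1/45, C = -A·(1 + 6) = -7/45
Result: (1/45)/(w - 6) - ((1/45)w + 7/45)/(w² + w + 3)


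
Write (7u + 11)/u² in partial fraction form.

(7u + 11) = Pu + Q. At u = 0: Q = 7·0 + 11 = 11. Coeff of u: P = 7
Result: 7/u + 11/u²


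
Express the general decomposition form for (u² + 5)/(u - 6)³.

Repeated linear factor (power 3): α/(u - 6) + β/(u - 6)² + γ/(u - 6)³


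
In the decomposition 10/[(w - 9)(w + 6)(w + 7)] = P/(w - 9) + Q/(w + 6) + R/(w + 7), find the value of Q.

Cover-up at w = -6: Q = 10/[(-6 - 9)(-6 + 7)] = 10/[(-15)(1)] = -10/15 = -2/3


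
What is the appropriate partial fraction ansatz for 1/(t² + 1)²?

Repeated quadratic factor: (αt + β)/(t² + 1) + (γt + δ)/(t² + 1)²


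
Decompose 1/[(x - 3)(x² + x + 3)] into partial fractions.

Cover-up at x = 3: P = 1/(3² + 1·3 + 3) = 1/15. Then Q = -P = -1/15, R = -P·(1 + 3) = -4/15
Result: (1/15)/(x - 3) - ((1/15)x + 4/15)/(x² + x + 3)


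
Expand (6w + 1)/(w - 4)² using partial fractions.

(6w + 1) = P(w - 4) + Q. At w = 4: Q = 6·4 + 1 = 25. Coeff of w: P = 6
Result: 6/(w - 4) + 25/(w - 4)²


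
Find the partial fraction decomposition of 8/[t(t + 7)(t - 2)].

Using cover-up method: P = -4/7, Q = 8/63, R = 4/9
Result: (-4/7)/t + (8/63)/(t + 7) + (4/9)/(t - 2)


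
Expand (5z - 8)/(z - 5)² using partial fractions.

(5z - 8) = A(z - 5) + B. At z = 5: B = 5·5 - 8 = 17. Coeff of z: A = 5
Result: 5/(z - 5) + 17/(z - 5)²


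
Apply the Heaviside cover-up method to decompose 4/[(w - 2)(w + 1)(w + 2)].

Cover (w - 2), w=2: A = 4/[(2 + 1)(2 + 2)] = 1/3. Cover (w + 1), w=-1: B = 4/[(-1 - 2)(-1 + 2)] = -4/3. Cover (w + 2), w=-2: C = 4/[(-2 - 2)(-2 + 1)] = 1.
Result: (1/3)/(w - 2) - (4/3)/(w + 1) + 1/(w + 2)


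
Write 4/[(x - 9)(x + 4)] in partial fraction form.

4/(x - 9)(x + 4) = P/(x - 9) + Q/(x + 4). P = 4/(9 + 4) = 4/13, Q = 4/(-4 - 9) = -4/13
Result: (4/13)/(x - 9) - (4/13)/(x + 4)


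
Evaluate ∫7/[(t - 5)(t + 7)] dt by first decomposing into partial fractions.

Decompose: 7/[(t - 5)(t + 7)] = (7/12)/(t - 5) - (7/12)/(t + 7). Integrate each term: (7/12) ln|(t - 5)| - (7/12) ln|(t + 7)| + C


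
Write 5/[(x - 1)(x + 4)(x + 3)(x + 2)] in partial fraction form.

Using Heaviside cover-up: (1/12)/(x - 1) - (1/2)/(x + 4) + (5/4)/(x + 3) - (5/6)/(x + 2)


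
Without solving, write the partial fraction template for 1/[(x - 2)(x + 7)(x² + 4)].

Two linear + quadratic: α/(x - 2) + β/(x + 7) + (γx + δ)/(x² + 4)


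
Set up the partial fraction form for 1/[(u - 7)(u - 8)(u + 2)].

Three distinct linear factors: α/(u - 7) + β/(u - 8) + γ/(u + 2)


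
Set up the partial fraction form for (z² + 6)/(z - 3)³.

Repeated linear factor (power 3): P/(z - 3) + Q/(z - 3)² + R/(z - 3)³


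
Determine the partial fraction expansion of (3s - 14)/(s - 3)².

(3s - 14) = P(s - 3) + Q. At s = 3: Q = 3·3 - 14 = -5. Coeff of s: P = 3
Result: 3/(s - 3) - 5/(s - 3)²


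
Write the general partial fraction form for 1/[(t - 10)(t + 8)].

Distinct linear factors: A/(t - 10) + B/(t + 8)


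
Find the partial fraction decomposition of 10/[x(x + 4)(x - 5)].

Using cover-up method: α = -1/2, β = 5/18, γ = 2/9
Result: (-1/2)/x + (5/18)/(x + 4) + (2/9)/(x - 5)


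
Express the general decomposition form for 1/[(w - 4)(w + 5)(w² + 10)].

Two linear + quadratic: α/(w - 4) + β/(w + 5) + (γw + δ)/(w² + 10)


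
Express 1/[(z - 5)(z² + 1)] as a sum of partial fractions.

Cover-up at z = 5: P = 1/(5² + 1) = 1/26. Then Q = -P = -1/26, R = -P·(0 + 5) = -5/26
Result: (1/26)/(z - 5) - ((1/26)z + 5/26)/(z² + 1)


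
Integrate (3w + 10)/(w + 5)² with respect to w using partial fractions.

Decompose: α = 3, β = 3·(-5) + 10 = -5, so (3w + 10)/(w + 5)² = 3/(w + 5) - 5/(w + 5)². Integrate: ∫ α/(w + 5) dw = 3 ln|(w + 5)|; ∫ β/(w + 5)² dw = 5/(w + 5). Sum: 3 ln|(w + 5)| + 5/(w + 5) + C


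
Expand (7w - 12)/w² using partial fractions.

(7w - 12) = Aw + B. At w = 0: B = 7·0 - 12 = -12. Coeff of w: A = 7
Result: 7/w - 12/w²


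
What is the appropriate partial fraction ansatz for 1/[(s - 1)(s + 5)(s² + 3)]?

Two linear + quadratic: α/(s - 1) + β/(s + 5) + (γs + δ)/(s² + 3)


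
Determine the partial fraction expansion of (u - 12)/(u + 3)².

(u - 12) = A(u + 3) + B. At u = -3: B = 1·(-3) - 12 = -15. Coeff of u: A = 1
Result: 1/(u + 3) - 15/(u + 3)²


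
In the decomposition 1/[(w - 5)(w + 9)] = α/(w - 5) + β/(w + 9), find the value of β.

Cover-up at w = -9: β = 1/(-9 - 5) = -1/14


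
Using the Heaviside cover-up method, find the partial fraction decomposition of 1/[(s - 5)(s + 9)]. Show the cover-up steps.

Cover (s - 5): set s=5, get A = 1/(5 + 9) = 1/14. Cover (s + 9): set s=-9, get B = 1/(-9 - 5) = -1/14.
Result: (1/14)/(s - 5) - (1/14)/(s + 9)


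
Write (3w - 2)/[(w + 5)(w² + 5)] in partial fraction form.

At w=-5: A = (3·(-5) - 2)/((-5)² + 5) = -17/30. B = -A = 17/30, C = 3 - (-5)·A = 1/6
Result: (-17/30)/(w + 5) + ((17/30)w + 1/6)/(w² + 5)


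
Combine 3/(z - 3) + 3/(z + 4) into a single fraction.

Common denominator (z - 3)(z + 4). Numerator: 3(z + 4) + 3(z - 3) = (3z + 12) + (3z - 9) = 6z + 3
Result: (6z + 3)/[(z - 3)(z + 4)]


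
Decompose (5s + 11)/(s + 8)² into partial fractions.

(5s + 11) = A(s + 8) + B. At s = -8: B = 5·(-8) + 11 = -29. Coeff of s: A = 5
Result: 5/(s + 8) - 29/(s + 8)²


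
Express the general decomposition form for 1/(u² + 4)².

Repeated quadratic factor: (Au + B)/(u² + 4) + (Cu + D)/(u² + 4)²


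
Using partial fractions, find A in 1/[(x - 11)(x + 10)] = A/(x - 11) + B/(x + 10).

Cover-up at x = 11: A = 1/(11 + 10) = 1/21


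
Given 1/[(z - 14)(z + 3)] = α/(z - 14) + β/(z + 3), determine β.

Cover-up at z = -3: β = 1/(-3 - 14) = -1/17


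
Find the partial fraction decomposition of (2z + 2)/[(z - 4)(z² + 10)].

At z=4: P = (2·4 + 2)/(4² + 10) = 5/13. Q = -P = -5/13, R = 2 - 4·P = 6/13
Result: (5/13)/(z - 4) - ((5/13)z - 6/13)/(z² + 10)


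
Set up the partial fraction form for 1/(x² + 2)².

Repeated quadratic factor: (αx + β)/(x² + 2) + (γx + δ)/(x² + 2)²


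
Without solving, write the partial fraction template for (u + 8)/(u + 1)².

Repeated linear factor: α/(u + 1) + β/(u + 1)²


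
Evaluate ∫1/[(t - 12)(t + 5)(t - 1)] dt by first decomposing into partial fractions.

Cover-up: A = 1/187, B = 1/102, C = -1/66. Decomposition: (1/187)/(t - 12) + (1/102)/(t + 5) - (1/66)/(t - 1). Integrate each term: (1/187) ln|(t - 12)| + (1/102) ln|(t + 5)| - (1/66) ln|(t - 1)| + C


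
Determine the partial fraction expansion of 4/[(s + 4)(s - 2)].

4/(s + 4)(s - 2) = A/(s + 4) + B/(s - 2). A = 4/(-4 - 2) = -2/3, B = 4/(2 + 4) = 2/3
Result: (-2/3)/(s + 4) + (2/3)/(s - 2)


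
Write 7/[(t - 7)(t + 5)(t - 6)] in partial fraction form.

Using cover-up method: A = 7/12, B = 7/132, C = -7/11
Result: (7/12)/(t - 7) + (7/132)/(t + 5) - (7/11)/(t - 6)


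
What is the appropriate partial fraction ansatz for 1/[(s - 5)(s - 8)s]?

Three distinct linear factors: A/(s - 5) + B/(s - 8) + C/s


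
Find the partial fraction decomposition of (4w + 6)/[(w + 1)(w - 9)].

At w=-1: α = (4·(-1) + 6)/(-1 - 9) = -1/5. At w=9: β = (4·9 + 6)/(9 + 1) = 21/5
Result: (-1/5)/(w + 1) + (21/5)/(w - 9)


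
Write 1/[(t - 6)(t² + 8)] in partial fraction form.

Cover-up at t = 6: P = 1/(6² + 8) = 1/44. Then Q = -P = -1/44, R = -P·(0 + 6) = -3/22
Result: (1/44)/(t - 6) - ((1/44)t + 3/22)/(t² + 8)


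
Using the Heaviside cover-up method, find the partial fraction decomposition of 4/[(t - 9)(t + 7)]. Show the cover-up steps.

Cover (t - 9): set t=9, get A = 4/(9 + 7) = 1/4. Cover (t + 7): set t=-7, get B = 4/(-7 - 9) = -1/4.
Result: (1/4)/(t - 9) - (1/4)/(t + 7)


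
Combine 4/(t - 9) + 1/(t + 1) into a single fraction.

Common denominator (t - 9)(t + 1). Numerator: 4(t + 1) + 1(t - 9) = (4t + 4) + (t - 9) = 5t - 5
Result: (5t - 5)/[(t - 9)(t + 1)]


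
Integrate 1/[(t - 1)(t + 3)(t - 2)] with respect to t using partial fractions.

Cover-up: α = -1/4, β = 1/20, γ = 1/5. Decomposition: (-1/4)/(t - 1) + (1/20)/(t + 3) + (1/5)/(t - 2). Integrate each term: (-1/4) ln|(t - 1)| + (1/20) ln|(t + 3)| + (1/5) ln|(t - 2)| + C


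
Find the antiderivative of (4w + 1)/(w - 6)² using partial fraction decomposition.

Decompose: A = 4, B = 4·6 + 1 = 25, so (4w + 1)/(w - 6)² = 4/(w - 6) + 25/(w - 6)². Integrate: ∫ A/(w - 6) dw = 4 ln|(w - 6)|; ∫ B/(w - 6)² dw = -25/(w - 6). Sum: 4 ln|(w - 6)| - 25/(w - 6) + C


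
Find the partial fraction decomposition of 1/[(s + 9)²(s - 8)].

Cover-up at s=8: γ = 1/(8 + 9)² = 1/289. Cover-up at s=-9: β = 1/(-9 - 8) = -1/17. Comparing s² coeff: α = -γ = -1/289
Result: (-1/289)/(s + 9) - (1/17)/(s + 9)² + (1/289)/(s - 8)


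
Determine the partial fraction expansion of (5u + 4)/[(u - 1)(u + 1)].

At u=1: A = (5·1 + 4)/(1 + 1) = 9/2. At u=-1: B = (5·(-1) + 4)/(-1 - 1) = 1/2
Result: (9/2)/(u - 1) + (1/2)/(u + 1)


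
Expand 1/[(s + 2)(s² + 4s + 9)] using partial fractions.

Cover-up at s = -2: α = 1/((-2)² + 4·(-2) + 9) = 1/5. Then β = -α = -1/5, γ = -α·(4 - 2) = -2/5
Result: (1/5)/(s + 2) - ((1/5)s + 2/5)/(s² + 4s + 9)


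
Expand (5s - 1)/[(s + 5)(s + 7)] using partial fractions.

At s=-5: α = (5·(-5) - 1)/(-5 + 7) = -13. At s=-7: β = (5·(-7) - 1)/(-7 + 5) = 18
Result: -13/(s + 5) + 18/(s + 7)


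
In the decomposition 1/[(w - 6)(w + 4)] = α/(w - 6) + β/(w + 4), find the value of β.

Cover-up at w = -4: β = 1/(-4 - 6) = -1/10


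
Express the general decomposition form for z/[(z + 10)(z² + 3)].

Linear + irreducible quadratic: α/(z + 10) + (βz + γ)/(z² + 3)


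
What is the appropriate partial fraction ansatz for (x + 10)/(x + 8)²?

Repeated linear factor: P/(x + 8) + Q/(x + 8)²


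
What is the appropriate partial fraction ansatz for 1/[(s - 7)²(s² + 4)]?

Repeated linear + quadratic: P/(s - 7) + Q/(s - 7)² + (Rs + S)/(s² + 4)


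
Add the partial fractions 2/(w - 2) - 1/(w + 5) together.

Common denominator (w - 2)(w + 5). Numerator: 2(w + 5) - 1(w - 2) = (2w + 10) - (w - 2) = w + 12
Result: (w + 12)/[(w - 2)(w + 5)]


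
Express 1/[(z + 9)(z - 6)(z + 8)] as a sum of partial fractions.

Using cover-up method: A = 1/15, B = 1/210, C = -1/14
Result: (1/15)/(z + 9) + (1/210)/(z - 6) - (1/14)/(z + 8)


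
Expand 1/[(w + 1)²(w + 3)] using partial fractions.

Cover-up at w=-3: R = 1/(-3 + 1)² = 1/4. Cover-up at w=-1: Q = 1/(-1 + 3) = 1/2. Comparing w² coeff: P = -R = -1/4
Result: (-1/4)/(w + 1) + (1/2)/(w + 1)² + (1/4)/(w + 3)


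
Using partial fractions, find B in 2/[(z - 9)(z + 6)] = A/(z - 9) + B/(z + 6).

Cover-up at z = -6: B = 2/(-6 - 9) = -2/15


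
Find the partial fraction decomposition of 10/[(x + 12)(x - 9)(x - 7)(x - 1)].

Using Heaviside cover-up: (-10/5187)/(x + 12) + (5/168)/(x - 9) - (5/114)/(x - 7) + (5/312)/(x - 1)


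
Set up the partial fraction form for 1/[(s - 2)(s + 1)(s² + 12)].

Two linear + quadratic: A/(s - 2) + B/(s + 1) + (Cs + D)/(s² + 12)


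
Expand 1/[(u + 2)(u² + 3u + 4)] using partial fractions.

Cover-up at u = -2: α = 1/((-2)² + 3·(-2) + 4) = 1/2. Then β = -α = -1/2, γ = -α·(3 - 2) = -1/2
Result: (1/2)/(u + 2) - ((1/2)u + 1/2)/(u² + 3u + 4)


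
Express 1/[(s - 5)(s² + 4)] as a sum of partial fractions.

Cover-up at s = 5: P = 1/(5² + 4) = 1/29. Then Q = -P = -1/29, R = -P·(0 + 5) = -5/29
Result: (1/29)/(s - 5) - ((1/29)s + 5/29)/(s² + 4)
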